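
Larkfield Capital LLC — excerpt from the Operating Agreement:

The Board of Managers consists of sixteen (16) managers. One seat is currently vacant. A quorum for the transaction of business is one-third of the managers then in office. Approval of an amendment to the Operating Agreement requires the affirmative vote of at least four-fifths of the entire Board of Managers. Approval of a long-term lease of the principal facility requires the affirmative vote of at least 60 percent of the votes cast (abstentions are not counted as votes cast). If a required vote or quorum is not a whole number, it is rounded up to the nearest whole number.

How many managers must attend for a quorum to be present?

1/3 of 15 = 5.

5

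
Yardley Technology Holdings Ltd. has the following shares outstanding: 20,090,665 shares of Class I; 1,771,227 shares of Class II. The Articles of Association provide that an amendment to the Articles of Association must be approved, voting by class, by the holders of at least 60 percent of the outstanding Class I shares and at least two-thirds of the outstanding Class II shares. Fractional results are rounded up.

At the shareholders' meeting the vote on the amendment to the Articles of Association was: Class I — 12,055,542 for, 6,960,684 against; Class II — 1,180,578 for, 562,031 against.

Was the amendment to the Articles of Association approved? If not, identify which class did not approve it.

Class I: 3/5 of 20090665 = 12054399; 12,054,399 required, 12,055,542 in favor — approved.
Class II: 2/3 of 1771227 = 1180818; 1,180,818 required, 1,180,578 in favor — not approved.

Not approved — the Class II shares did not give the required vote.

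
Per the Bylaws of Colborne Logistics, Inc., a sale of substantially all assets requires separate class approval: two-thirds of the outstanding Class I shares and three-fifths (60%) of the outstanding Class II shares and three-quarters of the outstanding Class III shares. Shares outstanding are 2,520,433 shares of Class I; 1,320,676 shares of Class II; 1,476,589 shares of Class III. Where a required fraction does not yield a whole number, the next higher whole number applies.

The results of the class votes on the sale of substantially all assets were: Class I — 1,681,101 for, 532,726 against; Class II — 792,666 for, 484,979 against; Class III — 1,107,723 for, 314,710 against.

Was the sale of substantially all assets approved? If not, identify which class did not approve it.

Approved — every class gave the required vote.

Class I: 2/3 of 2520433 = 1680288.67, rounded up to 1680289; 1,680,289 required, 1,681,101 in favor — approved.
Class II: 3/5 of 1320676 = 792405.60, rounded up to 792406; 792,406 required, 792,666 in favor — approved.
Class III: 3/4 of 1476589 = 1107441.75, rounded up to 1107442; 1,107,442 required, 1,107,723 in favor — approved.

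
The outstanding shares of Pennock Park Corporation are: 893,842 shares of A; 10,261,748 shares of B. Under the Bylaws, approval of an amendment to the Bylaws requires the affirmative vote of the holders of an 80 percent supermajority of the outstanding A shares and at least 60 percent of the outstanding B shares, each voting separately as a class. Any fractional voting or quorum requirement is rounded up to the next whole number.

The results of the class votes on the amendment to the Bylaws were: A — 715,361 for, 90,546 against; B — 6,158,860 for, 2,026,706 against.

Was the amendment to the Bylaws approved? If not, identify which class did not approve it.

A: 4/5 of 893842 = 715073.60, rounded up to 715074; 715,074 required, 715,361 in favor — approved.
B: 3/5 of 10261748 = 6157048.80, rounded up to 6157049; 6,157,049 required, 6,158,860 in favor — approved.

Approved — every class gave the required vote.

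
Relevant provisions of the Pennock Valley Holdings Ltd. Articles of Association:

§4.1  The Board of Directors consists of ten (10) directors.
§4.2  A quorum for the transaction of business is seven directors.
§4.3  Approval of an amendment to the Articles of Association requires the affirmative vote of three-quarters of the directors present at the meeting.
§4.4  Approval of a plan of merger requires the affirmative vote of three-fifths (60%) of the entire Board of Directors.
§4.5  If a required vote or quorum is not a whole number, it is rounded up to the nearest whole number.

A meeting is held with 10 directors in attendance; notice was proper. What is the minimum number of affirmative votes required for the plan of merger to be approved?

6

The plan of merger requires three-fifths of the entire Board of Directors (10).
3/5 of 10 = 6.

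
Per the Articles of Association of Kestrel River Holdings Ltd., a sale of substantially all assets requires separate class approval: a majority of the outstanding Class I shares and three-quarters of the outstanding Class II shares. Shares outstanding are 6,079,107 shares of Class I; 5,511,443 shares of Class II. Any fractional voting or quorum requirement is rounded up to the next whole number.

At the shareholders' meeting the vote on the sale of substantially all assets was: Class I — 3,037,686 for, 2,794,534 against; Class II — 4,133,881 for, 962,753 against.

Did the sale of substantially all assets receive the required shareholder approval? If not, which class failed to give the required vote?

Class I: a majority of 6079107 is 3039554; 3,039,554 required, 3,037,686 in favor — not approved.
Class II: 3/4 of 5511443 = 4133582.25, rounded up to 4133583; 4,133,583 required, 4,133,881 in favor — approved.

Not approved — the Class I shares did not give the required vote.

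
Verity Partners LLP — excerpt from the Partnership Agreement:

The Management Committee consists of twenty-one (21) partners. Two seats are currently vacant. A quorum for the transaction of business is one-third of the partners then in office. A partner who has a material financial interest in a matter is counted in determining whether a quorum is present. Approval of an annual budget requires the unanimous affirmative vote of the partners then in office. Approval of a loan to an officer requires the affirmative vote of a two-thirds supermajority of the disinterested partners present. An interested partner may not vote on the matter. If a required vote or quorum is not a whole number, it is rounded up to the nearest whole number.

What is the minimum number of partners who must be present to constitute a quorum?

7

1/3 of 19 = 6.33, rounded up to 7.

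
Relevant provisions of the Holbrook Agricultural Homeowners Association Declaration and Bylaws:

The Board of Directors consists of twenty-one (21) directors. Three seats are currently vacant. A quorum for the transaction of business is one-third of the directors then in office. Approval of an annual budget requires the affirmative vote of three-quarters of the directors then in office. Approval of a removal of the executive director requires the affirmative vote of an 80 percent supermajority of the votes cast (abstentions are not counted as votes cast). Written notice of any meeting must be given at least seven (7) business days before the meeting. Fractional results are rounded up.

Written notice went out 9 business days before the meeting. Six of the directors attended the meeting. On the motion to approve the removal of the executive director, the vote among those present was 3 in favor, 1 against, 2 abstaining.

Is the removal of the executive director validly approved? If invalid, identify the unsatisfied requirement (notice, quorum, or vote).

Invalid — vote requirement not satisfied.

Notice: 9 business days given; 7 required (9 ≥ 7). Satisfied.
Quorum: 6 present; quorum is 6. Satisfied.
Vote: the removal of the executive director requires four-fifths of the votes cast (6 present − 2 abstaining = 4). 4/5 of 4 = 3.20, rounded up to 4, so 4 affirmative votes are needed; 3 voted in favor. Not satisfied.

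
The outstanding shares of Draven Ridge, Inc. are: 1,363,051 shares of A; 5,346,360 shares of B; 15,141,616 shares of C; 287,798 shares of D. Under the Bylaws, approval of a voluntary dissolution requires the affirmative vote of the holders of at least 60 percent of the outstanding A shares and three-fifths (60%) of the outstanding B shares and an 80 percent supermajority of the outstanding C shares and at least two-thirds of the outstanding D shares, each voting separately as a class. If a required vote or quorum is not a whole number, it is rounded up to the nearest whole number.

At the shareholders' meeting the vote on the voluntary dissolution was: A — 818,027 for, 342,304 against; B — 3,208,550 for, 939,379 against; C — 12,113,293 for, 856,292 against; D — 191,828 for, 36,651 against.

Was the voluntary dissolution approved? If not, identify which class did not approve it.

A: 3/5 of 1363051 = 817830.60, rounded up to 817831; 817,831 required, 818,027 in favor — approved.
B: 3/5 of 5346360 = 3207816; 3,207,816 required, 3,208,550 in favor — approved.
C: 4/5 of 15141616 = 12113292.80, rounded up to 12113293; 12,113,293 required, 12,113,293 in favor — approved.
D: 2/3 of 287798 = 191865.33, rounded up to 191866; 191,866 required, 191,828 in favor — not approved.

Not approved — the D shares did not give the required vote.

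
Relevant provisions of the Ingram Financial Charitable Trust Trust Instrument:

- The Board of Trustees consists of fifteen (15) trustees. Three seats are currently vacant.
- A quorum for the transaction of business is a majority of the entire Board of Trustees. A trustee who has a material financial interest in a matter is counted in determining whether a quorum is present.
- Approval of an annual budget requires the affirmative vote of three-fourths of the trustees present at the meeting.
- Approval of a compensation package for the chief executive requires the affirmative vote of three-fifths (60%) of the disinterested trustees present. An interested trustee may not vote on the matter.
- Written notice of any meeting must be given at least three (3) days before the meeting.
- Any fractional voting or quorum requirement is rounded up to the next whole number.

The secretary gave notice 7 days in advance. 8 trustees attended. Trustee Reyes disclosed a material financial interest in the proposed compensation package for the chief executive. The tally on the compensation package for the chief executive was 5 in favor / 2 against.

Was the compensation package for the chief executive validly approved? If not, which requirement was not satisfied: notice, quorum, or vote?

Notice: 7 days given; 3 required (7 ≥ 3). Satisfied.
Quorum: 8 present (interested trustees count toward quorum); quorum is 8. Satisfied.
Vote: the compensation package for the chief executive requires three-fifths of the disinterested trustees present (8 − 1 = 7). 3/5 of 7 = 4.20, rounded up to 5, so 5 affirmative votes are needed; 5 voted in favor. Satisfied.

Valid — all requirements satisfied.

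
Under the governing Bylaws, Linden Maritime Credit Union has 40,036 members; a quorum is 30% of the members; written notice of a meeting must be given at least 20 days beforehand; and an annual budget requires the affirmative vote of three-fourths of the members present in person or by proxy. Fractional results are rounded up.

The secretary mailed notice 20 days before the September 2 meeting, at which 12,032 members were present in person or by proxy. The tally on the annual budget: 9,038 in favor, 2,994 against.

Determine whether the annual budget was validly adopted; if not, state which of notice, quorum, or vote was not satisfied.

Valid — all requirements satisfied.

Notice: 20 days given; 20 required. Satisfied.
Quorum: 30% of 40,036 = 12,010.80, rounded up to 12,011; 12,032 present. Satisfied.
Vote: requires three-fourths of those present (12,032); 3/4 of 12032 = 9024, so 9,024 needed; 9,038 in favor. Satisfied.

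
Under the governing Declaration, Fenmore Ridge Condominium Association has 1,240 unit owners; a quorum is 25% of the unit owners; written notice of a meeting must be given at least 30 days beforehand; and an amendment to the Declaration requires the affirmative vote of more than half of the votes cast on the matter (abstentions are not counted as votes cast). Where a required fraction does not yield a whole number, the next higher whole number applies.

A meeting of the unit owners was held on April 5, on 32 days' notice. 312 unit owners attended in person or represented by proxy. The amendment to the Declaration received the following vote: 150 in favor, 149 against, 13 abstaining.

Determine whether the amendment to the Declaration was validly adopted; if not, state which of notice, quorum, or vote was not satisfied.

Valid — all requirements satisfied.

Notice: 32 days given; 30 required. Satisfied.
Quorum: 25% of 1,240 = 310; 312 present. Satisfied.
Vote: requires a majority of the votes cast (312 − 13 abstaining = 299); a majority of 299 is 150, so 150 needed; 150 in favor. Satisfied.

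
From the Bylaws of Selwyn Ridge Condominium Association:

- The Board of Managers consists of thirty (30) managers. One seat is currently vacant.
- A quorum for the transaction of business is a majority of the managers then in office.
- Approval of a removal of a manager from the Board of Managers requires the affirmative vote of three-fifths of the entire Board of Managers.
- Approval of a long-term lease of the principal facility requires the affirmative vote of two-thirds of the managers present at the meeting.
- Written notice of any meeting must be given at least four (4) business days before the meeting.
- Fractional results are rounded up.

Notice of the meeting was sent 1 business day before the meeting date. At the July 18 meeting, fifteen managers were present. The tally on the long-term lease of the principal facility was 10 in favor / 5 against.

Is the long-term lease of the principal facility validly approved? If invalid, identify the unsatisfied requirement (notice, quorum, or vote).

Notice: 1 business day given; 4 required (1 < 4). Not satisfied.
Quorum: 15 present; quorum is 15. Satisfied.
Vote: the long-term lease of the principal facility requires two-thirds of the managers present (15). 2/3 of 15 = 10, so 10 affirmative votes are needed; 10 voted in favor. Satisfied.

Invalid — notice requirement not satisfied.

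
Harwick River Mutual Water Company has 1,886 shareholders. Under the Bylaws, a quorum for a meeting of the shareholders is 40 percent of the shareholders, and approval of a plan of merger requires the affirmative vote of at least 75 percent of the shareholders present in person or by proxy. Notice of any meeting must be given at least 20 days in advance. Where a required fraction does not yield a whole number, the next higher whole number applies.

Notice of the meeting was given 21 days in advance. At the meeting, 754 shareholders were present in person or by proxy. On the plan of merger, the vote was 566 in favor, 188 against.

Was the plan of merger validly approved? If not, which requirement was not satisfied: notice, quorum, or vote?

Notice: 21 days given; 20 required. Satisfied.
Quorum: 40% of 1,886 = 754.40, rounded up to 755; 754 present. Not satisfied.
Vote: requires three-fourths of those present (754); 3/4 of 754 = 565.50, rounded up to 566, so 566 needed; 566 in favor. Satisfied.

Invalid — quorum requirement not satisfied.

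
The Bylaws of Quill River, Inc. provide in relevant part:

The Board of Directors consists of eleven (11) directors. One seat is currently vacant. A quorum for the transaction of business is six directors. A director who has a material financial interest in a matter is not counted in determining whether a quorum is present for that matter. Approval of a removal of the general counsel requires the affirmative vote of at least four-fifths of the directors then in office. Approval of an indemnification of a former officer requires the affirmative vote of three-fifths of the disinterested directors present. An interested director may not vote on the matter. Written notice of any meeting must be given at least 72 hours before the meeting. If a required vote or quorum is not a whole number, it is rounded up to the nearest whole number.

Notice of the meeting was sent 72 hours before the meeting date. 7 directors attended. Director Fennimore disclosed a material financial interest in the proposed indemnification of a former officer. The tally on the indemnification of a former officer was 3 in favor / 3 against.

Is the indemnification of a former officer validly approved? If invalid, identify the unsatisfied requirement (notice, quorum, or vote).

Notice: 72 hours given; 72 required (72 ≥ 72). Satisfied.
Quorum: 7 present, but the 1 interested director does not count, leaving 6. Quorum is 6. Satisfied.
Vote: the indemnification of a former officer requires three-fifths of the disinterested directors present (7 − 1 = 6). 3/5 of 6 = 3.60, rounded up to 4, so 4 affirmative votes are needed; 3 voted in favor. Not satisfied.

Invalid — vote requirement not satisfied.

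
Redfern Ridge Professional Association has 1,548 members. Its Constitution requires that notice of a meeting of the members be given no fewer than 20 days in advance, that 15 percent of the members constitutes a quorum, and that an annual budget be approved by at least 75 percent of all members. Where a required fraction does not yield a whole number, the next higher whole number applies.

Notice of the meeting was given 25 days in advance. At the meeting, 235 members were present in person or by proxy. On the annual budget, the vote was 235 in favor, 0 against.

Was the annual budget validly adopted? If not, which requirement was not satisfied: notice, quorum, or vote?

Notice: 25 days given; 20 required. Satisfied.
Quorum: 15% of 1,548 = 232.20, rounded up to 233; 235 present. Satisfied.
Vote: requires three-fourths of all members (1,548); 3/4 of 1548 = 1161, so 1,161 needed; 235 in favor. Not satisfied.

Invalid — vote requirement not satisfied.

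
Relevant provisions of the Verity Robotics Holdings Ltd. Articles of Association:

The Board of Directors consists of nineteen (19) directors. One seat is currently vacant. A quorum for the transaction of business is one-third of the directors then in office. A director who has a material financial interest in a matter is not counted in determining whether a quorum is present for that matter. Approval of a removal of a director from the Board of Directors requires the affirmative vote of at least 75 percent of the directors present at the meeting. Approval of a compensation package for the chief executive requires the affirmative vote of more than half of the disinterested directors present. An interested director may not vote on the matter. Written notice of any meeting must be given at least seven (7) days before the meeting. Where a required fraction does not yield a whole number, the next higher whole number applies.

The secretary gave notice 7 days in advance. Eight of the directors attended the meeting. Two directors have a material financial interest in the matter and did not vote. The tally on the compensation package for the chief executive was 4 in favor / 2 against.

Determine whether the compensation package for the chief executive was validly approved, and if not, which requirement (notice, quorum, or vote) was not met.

Notice: 7 days given; 7 required (7 ≥ 7). Satisfied.
Quorum: 8 present, but the 2 interested directors do not count, leaving 6. Quorum is 6. Satisfied.
Vote: the compensation package for the chief executive requires a majority of the disinterested directors present (8 − 2 = 6). A majority of 6 is 4, so 4 affirmative votes are needed; 4 voted in favor. Satisfied.

Valid — all requirements satisfied.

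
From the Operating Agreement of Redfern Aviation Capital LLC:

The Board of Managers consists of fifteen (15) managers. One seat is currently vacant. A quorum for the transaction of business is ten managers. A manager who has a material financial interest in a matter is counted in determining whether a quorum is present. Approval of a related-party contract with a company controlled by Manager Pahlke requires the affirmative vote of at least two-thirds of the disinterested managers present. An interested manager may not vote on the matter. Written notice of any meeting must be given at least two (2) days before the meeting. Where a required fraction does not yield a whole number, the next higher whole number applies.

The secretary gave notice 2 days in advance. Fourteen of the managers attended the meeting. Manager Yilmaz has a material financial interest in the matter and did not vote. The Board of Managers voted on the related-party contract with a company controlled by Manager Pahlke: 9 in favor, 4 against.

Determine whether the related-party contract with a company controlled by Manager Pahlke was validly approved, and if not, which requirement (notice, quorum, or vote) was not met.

Notice: 2 days given; 2 required (2 ≥ 2). Satisfied.
Quorum: 14 present (interested managers count toward quorum); quorum is 10. Satisfied.
Vote: the related-party contract with a company controlled by Manager Pahlke requires two-thirds of the disinterested managers present (14 − 1 = 13). 2/3 of 13 = 8.67, rounded up to 9, so 9 affirmative votes are needed; 9 voted in favor. Satisfied.

Valid — all requirements satisfied.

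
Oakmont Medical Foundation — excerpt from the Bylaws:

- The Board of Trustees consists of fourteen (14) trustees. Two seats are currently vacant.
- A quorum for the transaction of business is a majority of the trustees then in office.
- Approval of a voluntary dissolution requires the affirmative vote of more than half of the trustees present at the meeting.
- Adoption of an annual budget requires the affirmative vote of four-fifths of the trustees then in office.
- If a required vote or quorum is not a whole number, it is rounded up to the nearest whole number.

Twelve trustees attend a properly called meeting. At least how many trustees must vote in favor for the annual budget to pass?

The annual budget requires four-fifths of the trustees then in office (12).
4/5 of 12 = 9.60, rounded up to 10.

10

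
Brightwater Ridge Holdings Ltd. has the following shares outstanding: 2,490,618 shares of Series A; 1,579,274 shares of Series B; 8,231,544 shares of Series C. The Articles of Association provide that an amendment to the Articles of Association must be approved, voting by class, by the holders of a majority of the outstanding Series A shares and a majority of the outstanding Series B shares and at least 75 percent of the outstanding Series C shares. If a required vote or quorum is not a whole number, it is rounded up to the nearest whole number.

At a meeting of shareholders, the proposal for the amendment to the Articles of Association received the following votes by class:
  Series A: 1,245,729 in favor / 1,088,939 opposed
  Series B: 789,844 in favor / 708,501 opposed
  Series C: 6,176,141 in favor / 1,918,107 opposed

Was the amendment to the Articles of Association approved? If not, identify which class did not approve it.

Approved — every class gave the required vote.

Series A: a majority of 2490618 is 1245310; 1,245,310 required, 1,245,729 in favor — approved.
Series B: a majority of 1579274 is 789638; 789,638 required, 789,844 in favor — approved.
Series C: 3/4 of 8231544 = 6173658; 6,173,658 required, 6,176,141 in favor — approved.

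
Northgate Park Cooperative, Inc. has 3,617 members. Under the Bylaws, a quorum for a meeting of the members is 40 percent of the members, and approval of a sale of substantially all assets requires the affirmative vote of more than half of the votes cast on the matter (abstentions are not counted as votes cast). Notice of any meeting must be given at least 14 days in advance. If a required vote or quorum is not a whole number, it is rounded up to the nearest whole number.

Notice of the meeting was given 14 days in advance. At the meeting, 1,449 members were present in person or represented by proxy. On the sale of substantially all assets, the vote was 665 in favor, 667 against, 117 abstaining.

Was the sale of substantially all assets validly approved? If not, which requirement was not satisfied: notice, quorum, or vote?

Invalid — vote requirement not satisfied.

Notice: 14 days given; 14 required. Satisfied.
Quorum: 40% of 3,617 = 1,446.80, rounded up to 1,447; 1,449 present. Satisfied.
Vote: requires a majority of the votes cast (1,449 − 117 abstaining = 1,332); a majority of 1332 is 667, so 667 needed; 665 in favor. Not satisfied.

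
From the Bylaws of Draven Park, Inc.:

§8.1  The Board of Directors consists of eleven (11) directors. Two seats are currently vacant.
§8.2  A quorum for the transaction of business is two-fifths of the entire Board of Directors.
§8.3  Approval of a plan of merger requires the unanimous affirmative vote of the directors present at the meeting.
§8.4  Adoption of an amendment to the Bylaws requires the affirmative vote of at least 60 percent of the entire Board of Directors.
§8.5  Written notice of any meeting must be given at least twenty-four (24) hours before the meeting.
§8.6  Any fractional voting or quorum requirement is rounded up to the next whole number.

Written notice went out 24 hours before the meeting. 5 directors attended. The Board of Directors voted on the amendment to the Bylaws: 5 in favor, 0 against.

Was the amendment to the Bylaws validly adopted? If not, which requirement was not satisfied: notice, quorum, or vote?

Invalid — vote requirement not satisfied.

Notice: 24 hours given; 24 required (24 ≥ 24). Satisfied.
Quorum: 5 present; quorum is 5. Satisfied.
Vote: the amendment to the Bylaws requires three-fifths of the entire Board of Directors (11). 3/5 of 11 = 6.60, rounded up to 7, so 7 affirmative votes are needed; 5 voted in favor. Not satisfied.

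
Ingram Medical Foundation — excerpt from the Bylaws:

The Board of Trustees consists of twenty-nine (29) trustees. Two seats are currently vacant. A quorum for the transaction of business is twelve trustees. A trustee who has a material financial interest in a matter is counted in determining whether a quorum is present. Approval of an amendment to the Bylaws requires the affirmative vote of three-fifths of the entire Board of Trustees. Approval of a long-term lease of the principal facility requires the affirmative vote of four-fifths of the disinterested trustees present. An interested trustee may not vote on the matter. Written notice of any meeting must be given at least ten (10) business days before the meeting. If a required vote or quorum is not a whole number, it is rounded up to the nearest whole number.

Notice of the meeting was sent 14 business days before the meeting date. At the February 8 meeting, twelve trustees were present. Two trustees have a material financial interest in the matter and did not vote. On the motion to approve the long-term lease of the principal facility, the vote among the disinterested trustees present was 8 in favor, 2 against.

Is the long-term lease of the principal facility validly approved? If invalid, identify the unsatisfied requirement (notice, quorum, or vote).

Notice: 14 business days given; 10 required (14 ≥ 10). Satisfied.
Quorum: 12 present (interested trustees count toward quorum); quorum is 12. Satisfied.
Vote: the long-term lease of the principal facility requires four-fifths of the disinterested trustees present (12 − 2 = 10). 4/5 of 10 = 8, so 8 affirmative votes are needed; 8 voted in favor. Satisfied.

Valid — all requirements satisfied.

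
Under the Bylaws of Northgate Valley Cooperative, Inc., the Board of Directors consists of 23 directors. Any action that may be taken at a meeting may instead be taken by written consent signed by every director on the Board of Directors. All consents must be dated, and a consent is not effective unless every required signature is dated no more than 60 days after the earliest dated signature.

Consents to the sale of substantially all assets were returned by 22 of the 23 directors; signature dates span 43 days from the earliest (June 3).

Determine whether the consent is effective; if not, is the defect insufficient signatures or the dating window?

Not effective — insufficient signatures.

Signatures required: the unanimous vote of 23 — unanimous means all 23, so 23 needed; 22 signed. Insufficient.
Dating window: the latest signature is 43 days after the earliest; the limit is 60 days. Within the window.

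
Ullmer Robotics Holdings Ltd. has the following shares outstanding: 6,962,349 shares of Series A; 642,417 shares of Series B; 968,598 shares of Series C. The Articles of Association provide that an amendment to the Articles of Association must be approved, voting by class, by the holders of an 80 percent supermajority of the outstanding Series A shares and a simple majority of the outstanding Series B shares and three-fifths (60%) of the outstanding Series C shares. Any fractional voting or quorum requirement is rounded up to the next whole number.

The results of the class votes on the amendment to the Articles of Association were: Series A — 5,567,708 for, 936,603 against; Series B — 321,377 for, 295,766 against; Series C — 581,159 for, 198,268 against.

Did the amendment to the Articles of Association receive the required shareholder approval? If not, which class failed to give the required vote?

Not approved — the Series A shares did not give the required vote.

Series A: 4/5 of 6962349 = 5569879.20, rounded up to 5569880; 5,569,880 required, 5,567,708 in favor — not approved.
Series B: a majority of 642417 is 321209; 321,209 required, 321,377 in favor — approved.
Series C: 3/5 of 968598 = 581158.80, rounded up to 581159; 581,159 required, 581,159 in favor — approved.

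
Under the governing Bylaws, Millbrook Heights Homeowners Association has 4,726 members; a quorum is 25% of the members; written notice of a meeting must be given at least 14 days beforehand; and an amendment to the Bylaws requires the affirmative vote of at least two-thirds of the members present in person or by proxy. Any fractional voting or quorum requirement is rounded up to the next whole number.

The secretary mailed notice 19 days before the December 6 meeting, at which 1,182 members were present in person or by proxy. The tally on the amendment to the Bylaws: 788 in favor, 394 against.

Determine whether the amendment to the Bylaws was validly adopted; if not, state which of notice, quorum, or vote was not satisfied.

Notice: 19 days given; 14 required. Satisfied.
Quorum: 25% of 4,726 = 1,181.50, rounded up to 1,182; 1,182 present. Satisfied.
Vote: requires two-thirds of those present (1,182); 2/3 of 1182 = 788, so 788 needed; 788 in favor. Satisfied.

Valid — all requirements satisfied.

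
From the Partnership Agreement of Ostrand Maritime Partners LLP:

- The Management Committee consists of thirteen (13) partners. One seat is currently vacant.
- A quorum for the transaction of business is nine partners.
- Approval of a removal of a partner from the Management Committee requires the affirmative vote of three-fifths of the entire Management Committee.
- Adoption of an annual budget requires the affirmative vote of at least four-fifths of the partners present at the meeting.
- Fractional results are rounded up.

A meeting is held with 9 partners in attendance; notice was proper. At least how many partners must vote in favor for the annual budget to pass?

8

The annual budget requires four-fifths of the partners present (9).
4/5 of 9 = 7.20, rounded up to 8.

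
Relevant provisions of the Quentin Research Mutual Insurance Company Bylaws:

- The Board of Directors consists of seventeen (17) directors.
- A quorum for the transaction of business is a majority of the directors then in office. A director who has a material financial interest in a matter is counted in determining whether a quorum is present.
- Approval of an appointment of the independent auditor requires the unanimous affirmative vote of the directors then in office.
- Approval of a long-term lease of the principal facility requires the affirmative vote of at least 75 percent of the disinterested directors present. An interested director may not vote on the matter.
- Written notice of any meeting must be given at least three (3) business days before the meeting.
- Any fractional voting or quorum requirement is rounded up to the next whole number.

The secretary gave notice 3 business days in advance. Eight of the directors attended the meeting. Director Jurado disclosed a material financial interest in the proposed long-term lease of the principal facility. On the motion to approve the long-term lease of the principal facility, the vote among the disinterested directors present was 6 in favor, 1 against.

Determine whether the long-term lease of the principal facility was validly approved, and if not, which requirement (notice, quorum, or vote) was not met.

Notice: 3 business days given; 3 required (3 ≥ 3). Satisfied.
Quorum: 8 present (interested directors count toward quorum); quorum is 9. Not satisfied.
Vote: the long-term lease of the principal facility requires three-fourths of the disinterested directors present (8 − 1 = 7). 3/4 of 7 = 5.25, rounded up to 6, so 6 affirmative votes are needed; 6 voted in favor. Satisfied. (Moot — without a quorum no business can be validly transacted.)

Invalid — quorum requirement not satisfied.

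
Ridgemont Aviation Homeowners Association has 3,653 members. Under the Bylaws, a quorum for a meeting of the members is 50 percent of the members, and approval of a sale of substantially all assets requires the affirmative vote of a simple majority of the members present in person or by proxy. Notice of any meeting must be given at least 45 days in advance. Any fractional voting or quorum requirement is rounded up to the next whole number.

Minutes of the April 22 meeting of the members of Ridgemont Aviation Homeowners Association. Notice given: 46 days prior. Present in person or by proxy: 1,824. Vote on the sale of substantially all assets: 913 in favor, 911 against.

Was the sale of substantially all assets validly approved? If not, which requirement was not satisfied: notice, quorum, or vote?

Invalid — quorum requirement not satisfied.

Notice: 46 days given; 45 required. Satisfied.
Quorum: 50% of 3,653 = 1,826.50, rounded up to 1,827; 1,824 present. Not satisfied.
Vote: requires a majority of those present (1,824); a majority of 1824 is 913, so 913 needed; 913 in favor. Satisfied.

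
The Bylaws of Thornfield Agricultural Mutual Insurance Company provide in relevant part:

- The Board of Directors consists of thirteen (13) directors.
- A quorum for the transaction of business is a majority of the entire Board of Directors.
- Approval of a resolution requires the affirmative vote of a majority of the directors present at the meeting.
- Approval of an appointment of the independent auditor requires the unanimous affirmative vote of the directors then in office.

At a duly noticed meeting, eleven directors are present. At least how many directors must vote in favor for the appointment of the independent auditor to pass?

The appointment of the independent auditor requires the unanimous vote of the directors then in office (13).
Unanimous means all 13.
(Only 11 can vote, so the appointment of the independent auditor cannot pass at this meeting, but the required vote is still 13.)

13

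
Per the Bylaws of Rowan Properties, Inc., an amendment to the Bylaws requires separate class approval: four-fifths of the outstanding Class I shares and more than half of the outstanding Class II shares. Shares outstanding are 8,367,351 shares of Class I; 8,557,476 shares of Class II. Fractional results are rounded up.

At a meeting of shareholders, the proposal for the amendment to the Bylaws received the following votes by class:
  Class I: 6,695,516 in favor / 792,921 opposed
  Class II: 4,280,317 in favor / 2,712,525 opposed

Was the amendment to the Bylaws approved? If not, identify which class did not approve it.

Approved — every class gave the required vote.

Class I: 4/5 of 8367351 = 6693880.80, rounded up to 6693881; 6,693,881 required, 6,695,516 in favor — approved.
Class II: a majority of 8557476 is 4278739; 4,278,739 required, 4,280,317 in favor — approved.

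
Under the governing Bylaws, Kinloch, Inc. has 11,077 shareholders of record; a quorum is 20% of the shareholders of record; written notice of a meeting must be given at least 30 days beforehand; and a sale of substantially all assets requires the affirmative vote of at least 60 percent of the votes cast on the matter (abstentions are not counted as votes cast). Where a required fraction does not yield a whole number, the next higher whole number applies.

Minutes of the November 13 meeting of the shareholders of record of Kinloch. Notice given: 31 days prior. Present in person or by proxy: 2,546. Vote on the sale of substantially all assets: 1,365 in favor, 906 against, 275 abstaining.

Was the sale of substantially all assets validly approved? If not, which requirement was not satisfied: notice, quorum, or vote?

Valid — all requirements satisfied.

Notice: 31 days given; 30 required. Satisfied.
Quorum: 20% of 11,077 = 2,215.40, rounded up to 2,216; 2,546 present. Satisfied.
Vote: requires three-fifths of the votes cast (2,546 − 275 abstaining = 2,271); 3/5 of 2271 = 1362.60, rounded up to 1363, so 1,363 needed; 1,365 in favor. Satisfied.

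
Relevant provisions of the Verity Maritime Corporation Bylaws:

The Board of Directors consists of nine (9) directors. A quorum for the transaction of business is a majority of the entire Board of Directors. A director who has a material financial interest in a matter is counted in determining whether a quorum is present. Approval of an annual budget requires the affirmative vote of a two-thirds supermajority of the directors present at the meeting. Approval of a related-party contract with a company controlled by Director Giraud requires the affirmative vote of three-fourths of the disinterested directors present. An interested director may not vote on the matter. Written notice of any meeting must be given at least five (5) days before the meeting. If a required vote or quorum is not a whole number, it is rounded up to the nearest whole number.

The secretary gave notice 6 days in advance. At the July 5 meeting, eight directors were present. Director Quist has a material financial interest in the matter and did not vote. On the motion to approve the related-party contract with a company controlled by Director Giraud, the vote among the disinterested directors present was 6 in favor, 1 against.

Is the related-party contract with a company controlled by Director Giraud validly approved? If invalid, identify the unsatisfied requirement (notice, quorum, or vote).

Notice: 6 days given; 5 required (6 ≥ 5). Satisfied.
Quorum: 8 present (interested directors count toward quorum); quorum is 5. Satisfied.
Vote: the related-party contract with a company controlled by Director Giraud requires three-fourths of the disinterested directors present (8 − 1 = 7). 3/4 of 7 = 5.25, rounded up to 6, so 6 affirmative votes are needed; 6 voted in favor. Satisfied.

Valid — all requirements satisfied.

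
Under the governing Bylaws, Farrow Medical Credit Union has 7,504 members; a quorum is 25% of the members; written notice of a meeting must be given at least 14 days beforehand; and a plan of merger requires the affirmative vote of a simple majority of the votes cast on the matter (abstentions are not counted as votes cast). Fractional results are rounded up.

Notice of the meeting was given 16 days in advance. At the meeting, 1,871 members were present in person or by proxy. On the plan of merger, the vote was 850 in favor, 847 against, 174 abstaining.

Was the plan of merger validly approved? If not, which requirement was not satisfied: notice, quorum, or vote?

Invalid — quorum requirement not satisfied.

Notice: 16 days given; 14 required. Satisfied.
Quorum: 25% of 7,504 = 1,876; 1,871 present. Not satisfied.
Vote: requires a majority of the votes cast (1,871 − 174 abstaining = 1,697); a majority of 1697 is 849, so 849 needed; 850 in favor. Satisfied.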